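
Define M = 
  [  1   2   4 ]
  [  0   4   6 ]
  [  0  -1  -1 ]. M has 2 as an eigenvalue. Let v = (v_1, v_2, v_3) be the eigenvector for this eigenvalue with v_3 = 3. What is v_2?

-9

M − 2I = [[-1, 2, 4], [0, 2, 6], [0, -1, -3]].
Solving (M − 2I)v = 0 gives the eigenspace spanned by (-6, -9, 3).
With v_3 = 3, v = (-6, -9, 3), so v_2 = -9.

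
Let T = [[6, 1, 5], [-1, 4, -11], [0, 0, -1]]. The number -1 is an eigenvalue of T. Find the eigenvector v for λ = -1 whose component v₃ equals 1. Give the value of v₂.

T + 1I = [[7, 1, 5], [-1, 5, -11], [0, 0, 0]].
Solving (T + 1I)v = 0 gives the eigenspace spanned by (-1, 2, 1).
With v₃ = 1, v = (-1, 2, 1), so v₂ = 2.

2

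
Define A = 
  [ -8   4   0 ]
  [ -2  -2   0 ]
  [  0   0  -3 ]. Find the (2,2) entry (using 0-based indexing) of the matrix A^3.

-27

Characteristic polynomial: μ^3 + 13μ^2 + 54μ + 72 = (μ + 3)(μ + 4)(μ + 6), so the eigenvalues are -6, -4, -3.
μ=-4: eigenvector (1, 1, 0).
μ=-6: eigenvector (-2, -1, 0).
μ=-3: eigenvector (0, 0, 1).
P = [[1, -2, 0], [1, -1, 0], [0, 0, 1]], D = diag(-4, -6, -3), P⁻¹ = [[-1, 2, 0], [-1, 1, 0], [0, 0, 1]].
A³ = P·diag(-64, -216, -27)·P⁻¹ = [[-368, 304, 0], [-152, 88, 0], [0, 0, -27]].
The requested entry is -27.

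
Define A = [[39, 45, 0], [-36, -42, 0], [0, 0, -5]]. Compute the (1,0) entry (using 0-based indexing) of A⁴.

Characteristic polynomial: t^3 + 8t^2 - 3t - 90 = (t - 3)(t + 5)(t + 6), so the eigenvalues are -6, -5, 3.
t=3: eigenvector (5, -4, 0).
t=-6: eigenvector (-1, 1, 0).
t=-5: eigenvector (0, 0, 1).
P = [[5, -1, 0], [-4, 1, 0], [0, 0, 1]], D = diag(3, -6, -5), P⁻¹ = [[1, 1, 0], [4, 5, 0], [0, 0, 1]].
A⁴ = P·diag(81, 1296, 625)·P⁻¹ = [[-4779, -6075, 0], [4860, 6156, 0], [0, 0, 625]].
The requested entry is 4860.

4860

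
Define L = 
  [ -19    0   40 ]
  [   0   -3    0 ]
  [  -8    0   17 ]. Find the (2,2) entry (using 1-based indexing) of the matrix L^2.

Characteristic polynomial: t^3 + 5t^2 + 3t - 9 = (t - 1)(t + 3)^2, so the eigenvalues are -3, -3, 1.
t=-3: eigenvector (5, -1, 2).
t=-3: eigenvector (0, 1, 0).
t=1: eigenvector (2, 0, 1).
P = [[5, 0, 2], [-1, 1, 0], [2, 0, 1]], D = diag(-3, -3, 1), P⁻¹ = [[1, 0, -2], [1, 1, -2], [-2, 0, 5]].
L² = P·diag(9, 9, 1)·P⁻¹ = [[41, 0, -80], [0, 9, 0], [16, 0, -31]].
The requested entry is 9.

9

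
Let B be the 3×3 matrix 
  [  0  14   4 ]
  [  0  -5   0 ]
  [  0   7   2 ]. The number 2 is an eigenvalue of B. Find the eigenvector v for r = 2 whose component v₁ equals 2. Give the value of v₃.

1

B − 2I = [[-2, 14, 4], [0, -7, 0], [0, 7, 0]].
Solving (B − 2I)v = 0 gives the eigenspace spanned by (2, 0, 1).
With v₁ = 2, v = (2, 0, 1), so v₃ = 1.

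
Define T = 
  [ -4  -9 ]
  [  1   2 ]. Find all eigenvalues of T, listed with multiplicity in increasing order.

Characteristic polynomial: p(r) = r^2 + 2r + 1 = (r + 1)^2.
Roots (with multiplicity): -1, -1.

-1, -1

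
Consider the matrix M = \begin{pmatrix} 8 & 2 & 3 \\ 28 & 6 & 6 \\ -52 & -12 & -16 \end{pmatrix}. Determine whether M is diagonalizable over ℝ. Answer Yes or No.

Characteristic polynomial: p(s) = s^3 + 2s^2 - 4s - 8 = (s - 2)(s + 2)^2.
s = -2 has algebraic multiplicity 2; rank(M + 2I) = 2, so geometric multiplicity = 1.
Geometric multiplicity < algebraic multiplicity, so M is not diagonalizable.

No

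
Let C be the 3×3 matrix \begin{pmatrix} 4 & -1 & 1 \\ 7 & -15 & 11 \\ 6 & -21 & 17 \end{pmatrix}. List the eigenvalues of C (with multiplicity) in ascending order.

Characteristic polynomial: p(t) = t^3 - 6t^2 - 15t + 100 = (t - 5)^2(t + 4).
Roots (with multiplicity): -4, 5, 5.

-4, 5, 5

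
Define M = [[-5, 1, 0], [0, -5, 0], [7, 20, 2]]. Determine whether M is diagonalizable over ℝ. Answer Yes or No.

No

Characteristic polynomial: p(t) = t^3 + 8t^2 + 5t - 50 = (t - 2)(t + 5)^2.
t = -5 has algebraic multiplicity 2; rank(M + 5I) = 2, so geometric multiplicity = 1.
Geometric multiplicity < algebraic multiplicity, so M is not diagonalizable.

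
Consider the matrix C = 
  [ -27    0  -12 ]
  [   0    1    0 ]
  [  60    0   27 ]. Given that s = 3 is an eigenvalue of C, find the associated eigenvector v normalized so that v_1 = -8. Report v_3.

20

C − 3I = [[-30, 0, -12], [0, -2, 0], [60, 0, 24]].
Solving (C − 3I)v = 0 gives the eigenspace spanned by (-8, 0, 20).
With v_1 = -8, v = (-8, 0, 20), so v_3 = 20.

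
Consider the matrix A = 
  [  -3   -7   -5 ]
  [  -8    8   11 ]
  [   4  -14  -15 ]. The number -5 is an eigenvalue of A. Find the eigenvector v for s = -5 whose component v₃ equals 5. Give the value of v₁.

A + 5I = [[2, -7, -5], [-8, 13, 11], [4, -14, -10]].
Solving (A + 5I)v = 0 gives the eigenspace spanned by (2, -3, 5).
With v₃ = 5, v = (2, -3, 5), so v₁ = 2.

2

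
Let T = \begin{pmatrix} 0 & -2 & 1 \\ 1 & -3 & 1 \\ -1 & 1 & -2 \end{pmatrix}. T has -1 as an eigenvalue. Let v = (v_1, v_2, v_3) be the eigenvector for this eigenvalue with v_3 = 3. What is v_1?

T + 1I = [[1, -2, 1], [1, -2, 1], [-1, 1, -1]].
Solving (T + 1I)v = 0 gives the eigenspace spanned by (-3, 0, 3).
With v_3 = 3, v = (-3, 0, 3), so v_1 = -3.

-3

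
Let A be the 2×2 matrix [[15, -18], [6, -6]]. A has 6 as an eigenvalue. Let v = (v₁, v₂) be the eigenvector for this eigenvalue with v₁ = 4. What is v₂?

2

A − 6I = [[9, -18], [6, -12]].
Solving (A − 6I)v = 0 gives the eigenspace spanned by (4, 2).
With v₁ = 4, v = (4, 2), so v₂ = 2.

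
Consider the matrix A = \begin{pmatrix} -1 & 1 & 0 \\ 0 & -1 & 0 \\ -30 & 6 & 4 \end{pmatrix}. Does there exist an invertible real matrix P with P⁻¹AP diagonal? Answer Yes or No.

No

Characteristic polynomial: p(t) = t^3 - 2t^2 - 7t - 4 = (t - 4)(t + 1)^2.
t = -1 has algebraic multiplicity 2; rank(A + 1I) = 2, so geometric multiplicity = 1.
Geometric multiplicity < algebraic multiplicity, so A is not diagonalizable.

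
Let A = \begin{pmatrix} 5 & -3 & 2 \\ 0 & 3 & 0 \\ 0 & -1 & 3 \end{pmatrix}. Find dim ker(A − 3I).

A − 3I = [[2, -3, 2], [0, 0, 0], [0, -1, 0]].
This matrix has rank 2, so its null space has dimension 3 − 2 = 1.

1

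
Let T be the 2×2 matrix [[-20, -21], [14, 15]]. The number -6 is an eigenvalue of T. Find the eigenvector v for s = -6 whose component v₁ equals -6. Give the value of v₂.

T + 6I = [[-14, -21], [14, 21]].
Solving (T + 6I)v = 0 gives the eigenspace spanned by (-6, 4).
With v₁ = -6, v = (-6, 4), so v₂ = 4.

4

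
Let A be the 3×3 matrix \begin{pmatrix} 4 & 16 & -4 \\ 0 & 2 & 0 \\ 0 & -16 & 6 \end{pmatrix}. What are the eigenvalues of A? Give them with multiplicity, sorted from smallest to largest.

2, 4, 6

Characteristic polynomial: p(s) = s^3 - 12s^2 + 44s - 48 = (s - 6)(s - 4)(s - 2).
Roots (with multiplicity): 2, 4, 6.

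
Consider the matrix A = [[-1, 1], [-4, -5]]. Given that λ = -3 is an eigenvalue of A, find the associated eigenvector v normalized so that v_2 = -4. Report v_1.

2

A + 3I = [[2, 1], [-4, -2]].
Solving (A + 3I)v = 0 gives the eigenspace spanned by (2, -4).
With v_2 = -4, v = (2, -4), so v_1 = 2.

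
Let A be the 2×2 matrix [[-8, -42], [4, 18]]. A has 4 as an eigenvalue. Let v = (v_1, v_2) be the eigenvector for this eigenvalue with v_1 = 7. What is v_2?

-2

A − 4I = [[-12, -42], [4, 14]].
Solving (A − 4I)v = 0 gives the eigenspace spanned by (7, -2).
With v_1 = 7, v = (7, -2), so v_2 = -2.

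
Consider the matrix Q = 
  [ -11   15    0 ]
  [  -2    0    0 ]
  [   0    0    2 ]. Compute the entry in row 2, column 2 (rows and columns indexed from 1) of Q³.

Characteristic polynomial: λ^3 + 9λ^2 + 8λ - 60 = (λ - 2)(λ + 5)(λ + 6), so the eigenvalues are -6, -5, 2.
λ=-5: eigenvector (-5, -2, 0).
λ=-6: eigenvector (3, 1, 0).
λ=2: eigenvector (0, 0, 1).
P = [[-5, 3, 0], [-2, 1, 0], [0, 0, 1]], D = diag(-5, -6, 2), P⁻¹ = [[1, -3, 0], [2, -5, 0], [0, 0, 1]].
Q³ = P·diag(-125, -216, 8)·P⁻¹ = [[-671, 1365, 0], [-182, 330, 0], [0, 0, 8]].
The requested entry is 330.

330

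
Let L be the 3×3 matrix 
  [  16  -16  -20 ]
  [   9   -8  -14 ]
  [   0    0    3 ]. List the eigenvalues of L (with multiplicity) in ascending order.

Characteristic polynomial: p(s) = s^3 - 11s^2 + 40s - 48 = (s - 4)^2(s - 3).
Roots (with multiplicity): 3, 4, 4.

3, 4, 4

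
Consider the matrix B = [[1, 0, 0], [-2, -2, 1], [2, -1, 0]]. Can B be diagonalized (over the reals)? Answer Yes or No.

Characteristic polynomial: p(s) = s^3 + s^2 - s - 1 = (s - 1)(s + 1)^2.
s = -1 has algebraic multiplicity 2; rank(B + 1I) = 2, so geometric multiplicity = 1.
Geometric multiplicity < algebraic multiplicity, so B is not diagonalizable.

No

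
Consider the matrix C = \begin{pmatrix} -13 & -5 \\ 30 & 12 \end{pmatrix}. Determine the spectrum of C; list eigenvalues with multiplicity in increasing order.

Characteristic polynomial: p(λ) = λ^2 + λ - 6 = (λ - 2)(λ + 3).
Roots (with multiplicity): -3, 2.

-3, 2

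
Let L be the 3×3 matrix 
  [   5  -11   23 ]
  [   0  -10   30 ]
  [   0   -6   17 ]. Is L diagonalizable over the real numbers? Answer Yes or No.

No

Characteristic polynomial: p(t) = t^3 - 12t^2 + 45t - 50 = (t - 5)^2(t - 2).
t = 5 has algebraic multiplicity 2; rank(L − 5I) = 2, so geometric multiplicity = 1.
Geometric multiplicity < algebraic multiplicity, so L is not diagonalizable.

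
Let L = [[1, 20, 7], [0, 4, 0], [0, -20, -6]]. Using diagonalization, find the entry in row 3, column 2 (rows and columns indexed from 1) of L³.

-560

Characteristic polynomial: s^3 + s^2 - 26s + 24 = (s - 4)(s - 1)(s + 6), so the eigenvalues are -6, 1, 4.
s=-6: eigenvector (1, 0, -1).
s=4: eigenvector (2, 1, -2).
s=1: eigenvector (1, 0, 0).
P = [[1, 2, 1], [0, 1, 0], [-1, -2, 0]], D = diag(-6, 4, 1), P⁻¹ = [[0, -2, -1], [0, 1, 0], [1, 0, 1]].
L³ = P·diag(-216, 64, 1)·P⁻¹ = [[1, 560, 217], [0, 64, 0], [0, -560, -216]].
The requested entry is -560.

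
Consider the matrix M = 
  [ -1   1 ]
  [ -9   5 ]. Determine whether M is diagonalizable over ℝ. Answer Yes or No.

No

Characteristic polynomial: p(s) = s^2 - 4s + 4 = (s - 2)^2.
s = 2 has algebraic multiplicity 2; rank(M − 2I) = 1, so geometric multiplicity = 1.
Geometric multiplicity < algebraic multiplicity, so M is not diagonalizable.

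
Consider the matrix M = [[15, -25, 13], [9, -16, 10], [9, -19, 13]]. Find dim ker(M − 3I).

1

M − 3I = [[12, -25, 13], [9, -19, 10], [9, -19, 10]].
This matrix has rank 2, so its null space has dimension 3 − 2 = 1.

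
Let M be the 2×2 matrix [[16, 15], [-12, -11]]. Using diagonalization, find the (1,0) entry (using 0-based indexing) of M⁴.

-1020

Characteristic polynomial: μ^2 - 5μ + 4 = (μ - 4)(μ - 1), so the eigenvalues are 1, 4.
μ=1: eigenvector (1, -1).
μ=4: eigenvector (5, -4).
P = [[1, 5], [-1, -4]], D = diag(1, 4), P⁻¹ = [[-4, -5], [1, 1]].
M⁴ = P·diag(1, 256)·P⁻¹ = [[1276, 1275], [-1020, -1019]].
The requested entry is -1020.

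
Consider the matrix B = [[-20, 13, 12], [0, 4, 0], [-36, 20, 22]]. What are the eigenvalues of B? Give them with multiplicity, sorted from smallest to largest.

-2, 4, 4

Characteristic polynomial: p(s) = s^3 - 6s^2 + 32 = (s - 4)^2(s + 2).
Roots (with multiplicity): -2, 4, 4.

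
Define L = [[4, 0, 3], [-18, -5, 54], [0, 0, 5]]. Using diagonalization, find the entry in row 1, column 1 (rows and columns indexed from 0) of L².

Characteristic polynomial: μ^3 - 4μ^2 - 25μ + 100 = (μ - 5)(μ - 4)(μ + 5), so the eigenvalues are -5, 4, 5.
μ=4: eigenvector (1, -2, 0).
μ=-5: eigenvector (0, 1, 0).
μ=5: eigenvector (3, 0, 1).
P = [[1, 0, 3], [-2, 1, 0], [0, 0, 1]], D = diag(4, -5, 5), P⁻¹ = [[1, 0, -3], [2, 1, -6], [0, 0, 1]].
L² = P·diag(16, 25, 25)·P⁻¹ = [[16, 0, 27], [18, 25, -54], [0, 0, 25]].
The requested entry is 25.

25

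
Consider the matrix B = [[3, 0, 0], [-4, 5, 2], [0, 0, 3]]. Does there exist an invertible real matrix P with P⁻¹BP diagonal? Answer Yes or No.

Characteristic polynomial: p(λ) = λ^3 - 11λ^2 + 39λ - 45 = (λ - 5)(λ - 3)^2.
λ = 3 has algebraic multiplicity 2; rank(B − 3I) = 1, so geometric multiplicity = 2.
Every eigenvalue has geometric = algebraic multiplicity, so B is diagonalizable.

Yes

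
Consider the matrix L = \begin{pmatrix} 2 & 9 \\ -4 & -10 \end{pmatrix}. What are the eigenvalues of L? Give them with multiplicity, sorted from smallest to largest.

Characteristic polynomial: p(t) = t^2 + 8t + 16 = (t + 4)^2.
Roots (with multiplicity): -4, -4.

-4, -4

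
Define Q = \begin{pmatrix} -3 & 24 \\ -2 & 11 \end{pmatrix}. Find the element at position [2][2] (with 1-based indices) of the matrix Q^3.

419

Characteristic polynomial: s^2 - 8s + 15 = (s - 5)(s - 3), so the eigenvalues are 3, 5.
s=3: eigenvector (4, 1).
s=5: eigenvector (3, 1).
P = [[4, 3], [1, 1]], D = diag(3, 5), P⁻¹ = [[1, -3], [-1, 4]].
Q³ = P·diag(27, 125)·P⁻¹ = [[-267, 1176], [-98, 419]].
The requested entry is 419.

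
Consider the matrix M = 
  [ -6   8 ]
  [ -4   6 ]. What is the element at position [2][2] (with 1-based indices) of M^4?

16

Characteristic polynomial: λ^2 - 4 = (λ - 2)(λ + 2), so the eigenvalues are -2, 2.
λ=-2: eigenvector (-2, -1).
λ=2: eigenvector (1, 1).
P = [[-2, 1], [-1, 1]], D = diag(-2, 2), P⁻¹ = [[-1, 1], [-1, 2]].
M⁴ = P·diag(16, 16)·P⁻¹ = [[16, 0], [0, 16]].
The requested entry is 16.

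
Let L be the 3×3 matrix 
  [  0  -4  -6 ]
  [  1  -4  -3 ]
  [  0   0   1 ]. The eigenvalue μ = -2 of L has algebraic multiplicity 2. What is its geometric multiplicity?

1

L + 2I = [[2, -4, -6], [1, -2, -3], [0, 0, 3]].
This matrix has rank 2, so its null space has dimension 3 − 2 = 1.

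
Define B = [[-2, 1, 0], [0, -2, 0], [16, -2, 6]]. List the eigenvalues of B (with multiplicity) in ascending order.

-2, -2, 6

Characteristic polynomial: p(t) = t^3 - 2t^2 - 20t - 24 = (t - 6)(t + 2)^2.
Roots (with multiplicity): -2, -2, 6.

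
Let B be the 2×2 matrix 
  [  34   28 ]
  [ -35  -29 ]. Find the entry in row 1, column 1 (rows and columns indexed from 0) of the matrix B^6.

Characteristic polynomial: μ^2 - 5μ - 6 = (μ - 6)(μ + 1), so the eigenvalues are -1, 6.
μ=6: eigenvector (1, -1).
μ=-1: eigenvector (4, -5).
P = [[1, 4], [-1, -5]], D = diag(6, -1), P⁻¹ = [[5, 4], [-1, -1]].
B⁶ = P·diag(46656, 1)·P⁻¹ = [[233276, 186620], [-233275, -186619]].
The requested entry is -186619.

-186619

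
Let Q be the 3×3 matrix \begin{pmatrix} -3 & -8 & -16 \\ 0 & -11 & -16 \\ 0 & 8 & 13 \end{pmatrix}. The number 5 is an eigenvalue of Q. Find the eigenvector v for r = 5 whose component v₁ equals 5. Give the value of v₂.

5

Q − 5I = [[-8, -8, -16], [0, -16, -16], [0, 8, 8]].
Solving (Q − 5I)v = 0 gives the eigenspace spanned by (5, 5, -5).
With v₁ = 5, v = (5, 5, -5), so v₂ = 5.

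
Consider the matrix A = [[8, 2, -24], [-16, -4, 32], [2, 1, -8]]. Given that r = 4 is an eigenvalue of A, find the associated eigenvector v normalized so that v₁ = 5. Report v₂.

A − 4I = [[4, 2, -24], [-16, -8, 32], [2, 1, -12]].
Solving (A − 4I)v = 0 gives the eigenspace spanned by (5, -10, 0).
With v₁ = 5, v = (5, -10, 0), so v₂ = -10.

-10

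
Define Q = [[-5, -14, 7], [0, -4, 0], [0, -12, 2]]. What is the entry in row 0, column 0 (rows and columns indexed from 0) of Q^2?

Characteristic polynomial: λ^3 + 7λ^2 + 2λ - 40 = (λ - 2)(λ + 4)(λ + 5), so the eigenvalues are -5, -4, 2.
λ=-5: eigenvector (1, 0, 0).
λ=-4: eigenvector (0, 1, 2).
λ=2: eigenvector (1, 0, 1).
P = [[1, 0, 1], [0, 1, 0], [0, 2, 1]], D = diag(-5, -4, 2), P⁻¹ = [[1, 2, -1], [0, 1, 0], [0, -2, 1]].
Q² = P·diag(25, 16, 4)·P⁻¹ = [[25, 42, -21], [0, 16, 0], [0, 24, 4]].
The requested entry is 25.

25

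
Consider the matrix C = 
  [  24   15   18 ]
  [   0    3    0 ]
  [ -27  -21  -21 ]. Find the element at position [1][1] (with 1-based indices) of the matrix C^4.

Characteristic polynomial: μ^3 - 6μ^2 - 9μ + 54 = (μ - 6)(μ - 3)(μ + 3), so the eigenvalues are -3, 3, 6.
μ=6: eigenvector (1, 0, -1).
μ=3: eigenvector (1, 1, -2).
μ=-3: eigenvector (-2, 0, 3).
P = [[1, 1, -2], [0, 1, 0], [-1, -2, 3]], D = diag(6, 3, -3), P⁻¹ = [[3, 1, 2], [0, 1, 0], [1, 1, 1]].
C⁴ = P·diag(1296, 81, 81)·P⁻¹ = [[3726, 1215, 2430], [0, 81, 0], [-3645, -1215, -2349]].
The requested entry is 3726.

3726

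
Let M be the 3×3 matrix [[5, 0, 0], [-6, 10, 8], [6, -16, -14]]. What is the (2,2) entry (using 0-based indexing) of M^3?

Characteristic polynomial: r^3 - r^2 - 32r + 60 = (r - 5)(r - 2)(r + 6), so the eigenvalues are -6, 2, 5.
r=5: eigenvector (1, -2, 2).
r=-6: eigenvector (0, 1, -2).
r=2: eigenvector (0, 1, -1).
P = [[1, 0, 0], [-2, 1, 1], [2, -2, -1]], D = diag(5, -6, 2), P⁻¹ = [[1, 0, 0], [0, -1, -1], [2, 2, 1]].
M³ = P·diag(125, -216, 8)·P⁻¹ = [[125, 0, 0], [-234, 232, 224], [234, -448, -440]].
The requested entry is -440.

-440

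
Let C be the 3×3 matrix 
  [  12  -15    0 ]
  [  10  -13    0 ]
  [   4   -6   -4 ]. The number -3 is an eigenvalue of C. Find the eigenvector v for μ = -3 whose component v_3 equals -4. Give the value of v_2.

C + 3I = [[15, -15, 0], [10, -10, 0], [4, -6, -1]].
Solving (C + 3I)v = 0 gives the eigenspace spanned by (2, 2, -4).
With v_3 = -4, v = (2, 2, -4), so v_2 = 2.

2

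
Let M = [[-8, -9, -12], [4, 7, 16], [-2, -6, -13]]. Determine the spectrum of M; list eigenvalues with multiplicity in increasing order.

-5, -5, -4

Characteristic polynomial: p(t) = t^3 + 14t^2 + 65t + 100 = (t + 4)(t + 5)^2.
Roots (with multiplicity): -5, -5, -4.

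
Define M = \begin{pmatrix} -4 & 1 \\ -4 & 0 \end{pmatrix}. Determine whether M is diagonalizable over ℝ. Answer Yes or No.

Characteristic polynomial: p(r) = r^2 + 4r + 4 = (r + 2)^2.
r = -2 has algebraic multiplicity 2; rank(M + 2I) = 1, so geometric multiplicity = 1.
Geometric multiplicity < algebraic multiplicity, so M is not diagonalizable.

No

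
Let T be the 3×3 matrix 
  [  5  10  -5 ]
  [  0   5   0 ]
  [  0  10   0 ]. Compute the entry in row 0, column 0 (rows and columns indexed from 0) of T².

25

Characteristic polynomial: s^3 - 10s^2 + 25s = s(s - 5)^2, so the eigenvalues are 0, 5, 5.
s=0: eigenvector (1, 0, 1).
s=5: eigenvector (3, 1, 2).
s=5: eigenvector (1, 0, 0).
P = [[1, 3, 1], [0, 1, 0], [1, 2, 0]], D = diag(0, 5, 5), P⁻¹ = [[0, -2, 1], [0, 1, 0], [1, -1, -1]].
T² = P·diag(0, 25, 25)·P⁻¹ = [[25, 50, -25], [0, 25, 0], [0, 50, 0]].
The requested entry is 25.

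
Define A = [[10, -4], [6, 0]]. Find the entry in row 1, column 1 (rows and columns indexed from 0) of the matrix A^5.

Characteristic polynomial: λ^2 - 10λ + 24 = (λ - 6)(λ - 4), so the eigenvalues are 4, 6.
λ=4: eigenvector (-2, -3).
λ=6: eigenvector (1, 1).
P = [[-2, 1], [-3, 1]], D = diag(4, 6), P⁻¹ = [[1, -1], [3, -2]].
A⁵ = P·diag(1024, 7776)·P⁻¹ = [[21280, -13504], [20256, -12480]].
The requested entry is -12480.

-12480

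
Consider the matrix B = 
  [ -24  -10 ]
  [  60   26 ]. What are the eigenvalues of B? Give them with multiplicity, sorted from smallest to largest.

Characteristic polynomial: p(r) = r^2 - 2r - 24 = (r - 6)(r + 4).
Roots (with multiplicity): -4, 6.

-4, 6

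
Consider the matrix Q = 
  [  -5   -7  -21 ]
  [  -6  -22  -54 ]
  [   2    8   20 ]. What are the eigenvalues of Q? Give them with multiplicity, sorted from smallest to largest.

-5, -4, 2

Characteristic polynomial: p(r) = r^3 + 7r^2 + 2r - 40 = (r - 2)(r + 4)(r + 5).
Roots (with multiplicity): -5, -4, 2.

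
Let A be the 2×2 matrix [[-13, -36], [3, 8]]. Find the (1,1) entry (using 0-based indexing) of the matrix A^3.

188

Characteristic polynomial: r^2 + 5r + 4 = (r + 1)(r + 4), so the eigenvalues are -4, -1.
r=-1: eigenvector (-3, 1).
r=-4: eigenvector (4, -1).
P = [[-3, 4], [1, -1]], D = diag(-1, -4), P⁻¹ = [[1, 4], [1, 3]].
A³ = P·diag(-1, -64)·P⁻¹ = [[-253, -756], [63, 188]].
The requested entry is 188.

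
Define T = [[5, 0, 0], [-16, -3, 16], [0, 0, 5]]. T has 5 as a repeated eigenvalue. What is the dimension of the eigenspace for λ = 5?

T − 5I = [[0, 0, 0], [-16, -8, 16], [0, 0, 0]].
This matrix has rank 1, so its null space has dimension 3 − 1 = 2.

2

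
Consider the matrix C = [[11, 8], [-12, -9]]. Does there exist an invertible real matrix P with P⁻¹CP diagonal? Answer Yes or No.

Yes

Characteristic polynomial: p(t) = t^2 - 2t - 3 = (t - 3)(t + 1).
All 2 eigenvalues are distinct, so C is diagonalizable.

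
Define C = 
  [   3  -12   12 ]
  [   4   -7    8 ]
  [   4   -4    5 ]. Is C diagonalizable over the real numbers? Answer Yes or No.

Characteristic polynomial: p(t) = t^3 - t^2 - 9t + 9 = (t - 3)(t - 1)(t + 3).
All 3 eigenvalues are distinct, so C is diagonalizable.

Yes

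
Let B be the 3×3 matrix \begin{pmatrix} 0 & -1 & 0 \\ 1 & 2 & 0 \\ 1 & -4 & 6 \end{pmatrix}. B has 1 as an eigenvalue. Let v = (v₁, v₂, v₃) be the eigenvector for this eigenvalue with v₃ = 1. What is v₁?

-1

B − 1I = [[-1, -1, 0], [1, 1, 0], [1, -4, 5]].
Solving (B − 1I)v = 0 gives the eigenspace spanned by (-1, 1, 1).
With v₃ = 1, v = (-1, 1, 1), so v₁ = -1.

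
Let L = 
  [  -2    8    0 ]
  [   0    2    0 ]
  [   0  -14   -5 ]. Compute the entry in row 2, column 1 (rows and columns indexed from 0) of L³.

-266

Characteristic polynomial: λ^3 + 5λ^2 - 4λ - 20 = (λ - 2)(λ + 2)(λ + 5), so the eigenvalues are -5, -2, 2.
λ=-2: eigenvector (1, 0, 0).
λ=-5: eigenvector (0, 0, 1).
λ=2: eigenvector (2, 1, -2).
P = [[1, 0, 2], [0, 0, 1], [0, 1, -2]], D = diag(-2, -5, 2), P⁻¹ = [[1, -2, 0], [0, 2, 1], [0, 1, 0]].
L³ = P·diag(-8, -125, 8)·P⁻¹ = [[-8, 32, 0], [0, 8, 0], [0, -266, -125]].
The requested entry is -266.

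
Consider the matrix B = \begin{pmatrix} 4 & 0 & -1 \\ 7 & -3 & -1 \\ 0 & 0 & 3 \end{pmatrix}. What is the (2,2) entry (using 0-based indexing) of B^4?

Characteristic polynomial: s^3 - 4s^2 - 9s + 36 = (s - 4)(s - 3)(s + 3), so the eigenvalues are -3, 3, 4.
s=4: eigenvector (1, 1, 0).
s=-3: eigenvector (0, 1, 0).
s=3: eigenvector (1, 1, 1).
P = [[1, 0, 1], [1, 1, 1], [0, 0, 1]], D = diag(4, -3, 3), P⁻¹ = [[1, 0, -1], [-1, 1, 0], [0, 0, 1]].
B⁴ = P·diag(256, 81, 81)·P⁻¹ = [[256, 0, -175], [175, 81, -175], [0, 0, 81]].
The requested entry is 81.

81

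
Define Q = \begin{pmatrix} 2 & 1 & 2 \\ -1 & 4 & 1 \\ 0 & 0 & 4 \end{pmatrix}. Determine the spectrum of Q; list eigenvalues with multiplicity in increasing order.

Characteristic polynomial: p(μ) = μ^3 - 10μ^2 + 33μ - 36 = (μ - 4)(μ - 3)^2.
Roots (with multiplicity): 3, 3, 4.

3, 3, 4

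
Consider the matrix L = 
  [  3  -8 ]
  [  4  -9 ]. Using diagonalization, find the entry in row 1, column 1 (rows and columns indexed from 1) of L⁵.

Characteristic polynomial: t^2 + 6t + 5 = (t + 1)(t + 5), so the eigenvalues are -5, -1.
t=-5: eigenvector (1, 1).
t=-1: eigenvector (2, 1).
P = [[1, 2], [1, 1]], D = diag(-5, -1), P⁻¹ = [[-1, 2], [1, -1]].
L⁵ = P·diag(-3125, -1)·P⁻¹ = [[3123, -6248], [3124, -6249]].
The requested entry is 3123.

3123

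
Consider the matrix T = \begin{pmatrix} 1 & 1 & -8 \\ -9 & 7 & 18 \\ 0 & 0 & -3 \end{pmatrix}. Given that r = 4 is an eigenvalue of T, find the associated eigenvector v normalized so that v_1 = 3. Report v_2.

9

T − 4I = [[-3, 1, -8], [-9, 3, 18], [0, 0, -7]].
Solving (T − 4I)v = 0 gives the eigenspace spanned by (3, 9, 0).
With v_1 = 3, v = (3, 9, 0), so v_2 = 9.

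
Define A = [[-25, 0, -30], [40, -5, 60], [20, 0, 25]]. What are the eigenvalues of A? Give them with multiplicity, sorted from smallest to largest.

-5, -5, 5

Characteristic polynomial: p(s) = s^3 + 5s^2 - 25s - 125 = (s - 5)(s + 5)^2.
Roots (with multiplicity): -5, -5, 5.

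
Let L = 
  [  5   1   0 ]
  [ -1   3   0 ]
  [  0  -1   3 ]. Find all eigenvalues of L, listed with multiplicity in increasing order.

3, 4, 4

Characteristic polynomial: p(s) = s^3 - 11s^2 + 40s - 48 = (s - 4)^2(s - 3).
Roots (with multiplicity): 3, 4, 4.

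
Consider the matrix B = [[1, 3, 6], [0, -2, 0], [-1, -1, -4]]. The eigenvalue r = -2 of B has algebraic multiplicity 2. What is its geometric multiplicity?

2

B + 2I = [[3, 3, 6], [0, 0, 0], [-1, -1, -2]].
This matrix has rank 1, so its null space has dimension 3 − 1 = 2.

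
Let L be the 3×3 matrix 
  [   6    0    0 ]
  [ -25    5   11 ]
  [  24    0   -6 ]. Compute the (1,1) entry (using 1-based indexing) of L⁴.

1296

Characteristic polynomial: λ^3 - 5λ^2 - 36λ + 180 = (λ - 6)(λ - 5)(λ + 6), so the eigenvalues are -6, 5, 6.
λ=6: eigenvector (1, -3, 2).
λ=5: eigenvector (0, 1, 0).
λ=-6: eigenvector (0, -1, 1).
P = [[1, 0, 0], [-3, 1, -1], [2, 0, 1]], D = diag(6, 5, -6), P⁻¹ = [[1, 0, 0], [1, 1, 1], [-2, 0, 1]].
L⁴ = P·diag(1296, 625, 1296)·P⁻¹ = [[1296, 0, 0], [-671, 625, -671], [0, 0, 1296]].
The requested entry is 1296.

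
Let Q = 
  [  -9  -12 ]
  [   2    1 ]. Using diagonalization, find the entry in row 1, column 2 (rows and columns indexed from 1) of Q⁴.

3264

Characteristic polynomial: t^2 + 8t + 15 = (t + 3)(t + 5), so the eigenvalues are -5, -3.
t=-3: eigenvector (-2, 1).
t=-5: eigenvector (-3, 1).
P = [[-2, -3], [1, 1]], D = diag(-3, -5), P⁻¹ = [[1, 3], [-1, -2]].
Q⁴ = P·diag(81, 625)·P⁻¹ = [[1713, 3264], [-544, -1007]].
The requested entry is 3264.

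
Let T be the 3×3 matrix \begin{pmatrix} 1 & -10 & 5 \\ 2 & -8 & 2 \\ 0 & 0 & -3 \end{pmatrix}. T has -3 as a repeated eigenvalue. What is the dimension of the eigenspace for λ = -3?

1

T + 3I = [[4, -10, 5], [2, -5, 2], [0, 0, 0]].
This matrix has rank 2, so its null space has dimension 3 − 2 = 1.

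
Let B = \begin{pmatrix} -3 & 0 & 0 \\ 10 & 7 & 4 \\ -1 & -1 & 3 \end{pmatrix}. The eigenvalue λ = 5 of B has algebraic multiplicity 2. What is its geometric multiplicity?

1

B − 5I = [[-8, 0, 0], [10, 2, 4], [-1, -1, -2]].
This matrix has rank 2, so its null space has dimension 3 − 2 = 1.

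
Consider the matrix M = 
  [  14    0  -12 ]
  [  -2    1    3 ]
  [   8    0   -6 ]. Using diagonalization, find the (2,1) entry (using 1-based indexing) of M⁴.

Characteristic polynomial: μ^3 - 9μ^2 + 20μ - 12 = (μ - 6)(μ - 2)(μ - 1), so the eigenvalues are 1, 2, 6.
μ=6: eigenvector (3, 0, 2).
μ=2: eigenvector (1, 1, 1).
μ=1: eigenvector (0, 1, 0).
P = [[3, 1, 0], [0, 1, 1], [2, 1, 0]], D = diag(6, 2, 1), P⁻¹ = [[1, 0, -1], [-2, 0, 3], [2, 1, -3]].
M⁴ = P·diag(1296, 16, 1)·P⁻¹ = [[3856, 0, -3840], [-30, 1, 45], [2560, 0, -2544]].
The requested entry is -30.

-30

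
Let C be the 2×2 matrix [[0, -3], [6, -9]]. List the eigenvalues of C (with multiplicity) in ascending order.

Characteristic polynomial: p(μ) = μ^2 + 9μ + 18 = (μ + 3)(μ + 6).
Roots (with multiplicity): -6, -3.

-6, -3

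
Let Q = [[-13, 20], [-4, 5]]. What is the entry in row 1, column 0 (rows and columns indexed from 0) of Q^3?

Characteristic polynomial: μ^2 + 8μ + 15 = (μ + 3)(μ + 5), so the eigenvalues are -5, -3.
μ=-5: eigenvector (5, 2).
μ=-3: eigenvector (2, 1).
P = [[5, 2], [2, 1]], D = diag(-5, -3), P⁻¹ = [[1, -2], [-2, 5]].
Q³ = P·diag(-125, -27)·P⁻¹ = [[-517, 980], [-196, 365]].
The requested entry is -196.

-196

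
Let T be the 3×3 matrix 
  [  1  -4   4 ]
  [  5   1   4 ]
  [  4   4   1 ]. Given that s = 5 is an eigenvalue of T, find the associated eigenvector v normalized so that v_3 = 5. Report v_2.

T − 5I = [[-4, -4, 4], [5, -4, 4], [4, 4, -4]].
Solving (T − 5I)v = 0 gives the eigenspace spanned by (0, 5, 5).
With v_3 = 5, v = (0, 5, 5), so v_2 = 5.

5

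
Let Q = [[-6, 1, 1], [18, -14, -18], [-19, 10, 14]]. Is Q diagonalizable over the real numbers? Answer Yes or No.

No

Characteristic polynomial: p(s) = s^3 + 6s^2 - 15s - 100 = (s - 4)(s + 5)^2.
s = -5 has algebraic multiplicity 2; rank(Q + 5I) = 2, so geometric multiplicity = 1.
Geometric multiplicity < algebraic multiplicity, so Q is not diagonalizable.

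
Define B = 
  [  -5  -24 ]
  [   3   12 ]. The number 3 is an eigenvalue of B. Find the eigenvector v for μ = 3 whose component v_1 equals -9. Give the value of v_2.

B − 3I = [[-8, -24], [3, 9]].
Solving (B − 3I)v = 0 gives the eigenspace spanned by (-9, 3).
With v_1 = -9, v = (-9, 3), so v_2 = 3.

3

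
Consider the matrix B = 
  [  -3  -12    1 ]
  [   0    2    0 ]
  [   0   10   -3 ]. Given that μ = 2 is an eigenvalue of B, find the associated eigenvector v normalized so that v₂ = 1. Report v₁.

B − 2I = [[-5, -12, 1], [0, 0, 0], [0, 10, -5]].
Solving (B − 2I)v = 0 gives the eigenspace spanned by (-2, 1, 2).
With v₂ = 1, v = (-2, 1, 2), so v₁ = -2.

-2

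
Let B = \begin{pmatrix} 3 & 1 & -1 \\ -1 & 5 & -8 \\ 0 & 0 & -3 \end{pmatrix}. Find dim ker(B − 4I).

1

B − 4I = [[-1, 1, -1], [-1, 1, -8], [0, 0, -7]].
This matrix has rank 2, so its null space has dimension 3 − 2 = 1.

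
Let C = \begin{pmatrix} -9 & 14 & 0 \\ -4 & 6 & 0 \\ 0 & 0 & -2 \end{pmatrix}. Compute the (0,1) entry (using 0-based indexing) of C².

-42

Characteristic polynomial: s^3 + 5s^2 + 8s + 4 = (s + 1)(s + 2)^2, so the eigenvalues are -2, -2, -1.
s=-1: eigenvector (-7, -4, 0).
s=-2: eigenvector (2, 1, 0).
s=-2: eigenvector (-4, -2, 1).
P = [[-7, 2, -4], [-4, 1, -2], [0, 0, 1]], D = diag(-1, -2, -2), P⁻¹ = [[1, -2, 0], [4, -7, 2], [0, 0, 1]].
C² = P·diag(1, 4, 4)·P⁻¹ = [[25, -42, 0], [12, -20, 0], [0, 0, 4]].
The requested entry is -42.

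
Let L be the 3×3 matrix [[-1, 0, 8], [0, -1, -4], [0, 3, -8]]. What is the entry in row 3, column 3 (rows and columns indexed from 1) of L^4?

1732

Characteristic polynomial: t^3 + 10t^2 + 29t + 20 = (t + 1)(t + 4)(t + 5), so the eigenvalues are -5, -4, -1.
t=-1: eigenvector (1, 0, 0).
t=-5: eigenvector (2, -1, -1).
t=-4: eigenvector (-8, 4, 3).
P = [[1, 2, -8], [0, -1, 4], [0, -1, 3]], D = diag(-1, -5, -4), P⁻¹ = [[1, 2, 0], [0, 3, -4], [0, 1, -1]].
L⁴ = P·diag(1, 625, 256)·P⁻¹ = [[1, 1704, -2952], [0, -851, 1476], [0, -1107, 1732]].
The requested entry is 1732.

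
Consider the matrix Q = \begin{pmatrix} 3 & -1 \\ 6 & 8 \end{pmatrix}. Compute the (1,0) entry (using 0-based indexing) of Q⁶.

Characteristic polynomial: λ^2 - 11λ + 30 = (λ - 6)(λ - 5), so the eigenvalues are 5, 6.
λ=6: eigenvector (1, -3).
λ=5: eigenvector (1, -2).
P = [[1, 1], [-3, -2]], D = diag(6, 5), P⁻¹ = [[-2, -1], [3, 1]].
Q⁶ = P·diag(46656, 15625)·P⁻¹ = [[-46437, -31031], [186186, 108718]].
The requested entry is 186186.

186186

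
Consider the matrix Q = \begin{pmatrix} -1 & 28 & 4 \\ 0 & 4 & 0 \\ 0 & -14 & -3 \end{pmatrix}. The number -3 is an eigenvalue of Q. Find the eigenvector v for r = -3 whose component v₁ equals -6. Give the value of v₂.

0

Q + 3I = [[2, 28, 4], [0, 7, 0], [0, -14, 0]].
Solving (Q + 3I)v = 0 gives the eigenspace spanned by (-6, 0, 3).
With v₁ = -6, v = (-6, 0, 3), so v₂ = 0.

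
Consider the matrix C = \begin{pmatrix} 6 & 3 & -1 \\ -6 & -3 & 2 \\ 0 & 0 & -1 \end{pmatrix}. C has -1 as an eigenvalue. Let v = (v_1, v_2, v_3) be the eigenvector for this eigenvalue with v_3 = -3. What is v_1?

-3

C + 1I = [[7, 3, -1], [-6, -2, 2], [0, 0, 0]].
Solving (C + 1I)v = 0 gives the eigenspace spanned by (-3, 6, -3).
With v_3 = -3, v = (-3, 6, -3), so v_1 = -3.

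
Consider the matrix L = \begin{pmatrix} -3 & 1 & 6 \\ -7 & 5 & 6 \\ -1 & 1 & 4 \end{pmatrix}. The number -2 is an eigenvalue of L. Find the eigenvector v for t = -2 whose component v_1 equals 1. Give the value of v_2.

L + 2I = [[-1, 1, 6], [-7, 7, 6], [-1, 1, 6]].
Solving (L + 2I)v = 0 gives the eigenspace spanned by (1, 1, 0).
With v_1 = 1, v = (1, 1, 0), so v_2 = 1.

1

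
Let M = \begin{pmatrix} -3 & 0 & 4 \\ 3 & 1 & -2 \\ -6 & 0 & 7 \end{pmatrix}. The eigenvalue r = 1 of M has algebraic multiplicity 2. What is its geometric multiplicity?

1

M − 1I = [[-4, 0, 4], [3, 0, -2], [-6, 0, 6]].
This matrix has rank 2, so its null space has dimension 3 − 2 = 1.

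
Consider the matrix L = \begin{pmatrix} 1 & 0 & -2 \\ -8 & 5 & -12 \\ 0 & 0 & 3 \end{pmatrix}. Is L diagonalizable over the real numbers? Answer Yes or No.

Characteristic polynomial: p(μ) = μ^3 - 9μ^2 + 23μ - 15 = (μ - 5)(μ - 3)(μ - 1).
All 3 eigenvalues are distinct, so L is diagonalizable.

Yes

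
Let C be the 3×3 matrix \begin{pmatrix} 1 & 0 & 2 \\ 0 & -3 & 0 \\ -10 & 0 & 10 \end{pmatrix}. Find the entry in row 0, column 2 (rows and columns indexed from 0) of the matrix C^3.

Characteristic polynomial: r^3 - 8r^2 - 3r + 90 = (r - 6)(r - 5)(r + 3), so the eigenvalues are -3, 5, 6.
r=-3: eigenvector (0, 1, 0).
r=5: eigenvector (1, 0, 2).
r=6: eigenvector (2, 0, 5).
P = [[0, 1, 2], [1, 0, 0], [0, 2, 5]], D = diag(-3, 5, 6), P⁻¹ = [[0, 1, 0], [5, 0, -2], [-2, 0, 1]].
C³ = P·diag(-27, 125, 216)·P⁻¹ = [[-239, 0, 182], [0, -27, 0], [-910, 0, 580]].
The requested entry is 182.

182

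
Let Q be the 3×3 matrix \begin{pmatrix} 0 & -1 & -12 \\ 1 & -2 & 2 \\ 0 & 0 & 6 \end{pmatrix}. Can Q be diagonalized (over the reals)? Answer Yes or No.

Characteristic polynomial: p(μ) = μ^3 - 4μ^2 - 11μ - 6 = (μ - 6)(μ + 1)^2.
μ = -1 has algebraic multiplicity 2; rank(Q + 1I) = 2, so geometric multiplicity = 1.
Geometric multiplicity < algebraic multiplicity, so Q is not diagonalizable.

No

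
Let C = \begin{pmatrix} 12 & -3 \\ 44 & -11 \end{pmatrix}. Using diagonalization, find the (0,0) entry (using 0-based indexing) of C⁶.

Characteristic polynomial: t^2 - t = t(t - 1), so the eigenvalues are 0, 1.
t=1: eigenvector (-3, -11).
t=0: eigenvector (1, 4).
P = [[-3, 1], [-11, 4]], D = diag(1, 0), P⁻¹ = [[-4, 1], [-11, 3]].
C⁶ = P·diag(1, 0)·P⁻¹ = [[12, -3], [44, -11]].
The requested entry is 12.

12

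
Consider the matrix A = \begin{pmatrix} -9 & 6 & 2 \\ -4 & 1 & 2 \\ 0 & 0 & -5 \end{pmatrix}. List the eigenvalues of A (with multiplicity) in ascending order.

-5, -5, -3

Characteristic polynomial: p(r) = r^3 + 13r^2 + 55r + 75 = (r + 3)(r + 5)^2.
Roots (with multiplicity): -5, -5, -3.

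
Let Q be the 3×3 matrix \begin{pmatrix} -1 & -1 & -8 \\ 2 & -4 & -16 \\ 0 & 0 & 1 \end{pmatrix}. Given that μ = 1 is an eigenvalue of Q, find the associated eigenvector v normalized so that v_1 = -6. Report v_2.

Q − 1I = [[-2, -1, -8], [2, -5, -16], [0, 0, 0]].
Solving (Q − 1I)v = 0 gives the eigenspace spanned by (-6, -12, 3).
With v_1 = -6, v = (-6, -12, 3), so v_2 = -12.

-12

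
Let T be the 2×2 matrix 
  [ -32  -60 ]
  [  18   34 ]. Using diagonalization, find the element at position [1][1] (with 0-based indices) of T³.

424

Characteristic polynomial: r^2 - 2r - 8 = (r - 4)(r + 2), so the eigenvalues are -2, 4.
r=-2: eigenvector (-2, 1).
r=4: eigenvector (-5, 3).
P = [[-2, -5], [1, 3]], D = diag(-2, 4), P⁻¹ = [[-3, -5], [1, 2]].
T³ = P·diag(-8, 64)·P⁻¹ = [[-368, -720], [216, 424]].
The requested entry is 424.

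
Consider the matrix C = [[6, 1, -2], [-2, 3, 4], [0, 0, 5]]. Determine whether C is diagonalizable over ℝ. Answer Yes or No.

Characteristic polynomial: p(s) = s^3 - 14s^2 + 65s - 100 = (s - 5)^2(s - 4).
s = 5 has algebraic multiplicity 2; rank(C − 5I) = 1, so geometric multiplicity = 2.
Every eigenvalue has geometric = algebraic multiplicity, so C is diagonalizable.

Yes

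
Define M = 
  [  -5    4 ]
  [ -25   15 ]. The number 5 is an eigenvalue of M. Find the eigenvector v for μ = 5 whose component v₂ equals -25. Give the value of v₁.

-10

M − 5I = [[-10, 4], [-25, 10]].
Solving (M − 5I)v = 0 gives the eigenspace spanned by (-10, -25).
With v₂ = -25, v = (-10, -25), so v₁ = -10.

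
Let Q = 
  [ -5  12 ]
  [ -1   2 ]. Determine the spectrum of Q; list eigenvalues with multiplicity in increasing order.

Characteristic polynomial: p(r) = r^2 + 3r + 2 = (r + 1)(r + 2).
Roots (with multiplicity): -2, -1.

-2, -1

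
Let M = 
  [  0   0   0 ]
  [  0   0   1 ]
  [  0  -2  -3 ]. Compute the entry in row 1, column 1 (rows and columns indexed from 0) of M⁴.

Characteristic polynomial: t^3 + 3t^2 + 2t = t(t + 1)(t + 2), so the eigenvalues are -2, -1, 0.
t=0: eigenvector (1, 0, 0).
t=-2: eigenvector (0, -1, 2).
t=-1: eigenvector (0, -1, 1).
P = [[1, 0, 0], [0, -1, -1], [0, 2, 1]], D = diag(0, -2, -1), P⁻¹ = [[1, 0, 0], [0, 1, 1], [0, -2, -1]].
M⁴ = P·diag(0, 16, 1)·P⁻¹ = [[0, 0, 0], [0, -14, -15], [0, 30, 31]].
The requested entry is -14.

-14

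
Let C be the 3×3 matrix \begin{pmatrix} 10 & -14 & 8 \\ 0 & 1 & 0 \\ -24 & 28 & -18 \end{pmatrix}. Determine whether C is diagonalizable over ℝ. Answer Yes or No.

Yes

Characteristic polynomial: p(r) = r^3 + 7r^2 + 4r - 12 = (r - 1)(r + 2)(r + 6).
All 3 eigenvalues are distinct, so C is diagonalizable.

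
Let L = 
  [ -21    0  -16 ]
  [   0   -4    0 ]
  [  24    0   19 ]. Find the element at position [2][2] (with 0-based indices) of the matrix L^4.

-1007

Characteristic polynomial: r^3 + 6r^2 - 7r - 60 = (r - 3)(r + 4)(r + 5), so the eigenvalues are -5, -4, 3.
r=3: eigenvector (-2, 0, 3).
r=-4: eigenvector (0, 1, 0).
r=-5: eigenvector (-1, 0, 1).
P = [[-2, 0, -1], [0, 1, 0], [3, 0, 1]], D = diag(3, -4, -5), P⁻¹ = [[1, 0, 1], [0, 1, 0], [-3, 0, -2]].
L⁴ = P·diag(81, 256, 625)·P⁻¹ = [[1713, 0, 1088], [0, 256, 0], [-1632, 0, -1007]].
The requested entry is -1007.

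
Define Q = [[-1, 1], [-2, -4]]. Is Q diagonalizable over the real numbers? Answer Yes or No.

Yes

Characteristic polynomial: p(t) = t^2 + 5t + 6 = (t + 2)(t + 3).
All 2 eigenvalues are distinct, so Q is diagonalizable.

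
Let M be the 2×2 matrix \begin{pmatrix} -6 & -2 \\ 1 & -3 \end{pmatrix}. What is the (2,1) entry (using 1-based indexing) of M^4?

-369

Characteristic polynomial: t^2 + 9t + 20 = (t + 4)(t + 5), so the eigenvalues are -5, -4.
t=-4: eigenvector (-1, 1).
t=-5: eigenvector (-2, 1).
P = [[-1, -2], [1, 1]], D = diag(-4, -5), P⁻¹ = [[1, 2], [-1, -1]].
M⁴ = P·diag(256, 625)·P⁻¹ = [[994, 738], [-369, -113]].
The requested entry is -369.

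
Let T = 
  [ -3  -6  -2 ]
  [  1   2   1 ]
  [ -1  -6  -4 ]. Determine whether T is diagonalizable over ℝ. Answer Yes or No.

No

Characteristic polynomial: p(r) = r^3 + 5r^2 + 8r + 4 = (r + 1)(r + 2)^2.
r = -2 has algebraic multiplicity 2; rank(T + 2I) = 2, so geometric multiplicity = 1.
Geometric multiplicity < algebraic multiplicity, so T is not diagonalizable.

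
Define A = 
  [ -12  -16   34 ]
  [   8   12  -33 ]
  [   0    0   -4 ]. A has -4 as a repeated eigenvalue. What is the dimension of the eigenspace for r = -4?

A + 4I = [[-8, -16, 34], [8, 16, -33], [0, 0, 0]].
This matrix has rank 2, so its null space has dimension 3 − 2 = 1.

1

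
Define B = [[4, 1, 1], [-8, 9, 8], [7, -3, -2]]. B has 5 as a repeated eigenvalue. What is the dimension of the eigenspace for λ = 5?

B − 5I = [[-1, 1, 1], [-8, 4, 8], [7, -3, -7]].
This matrix has rank 2, so its null space has dimension 3 − 2 = 1.

1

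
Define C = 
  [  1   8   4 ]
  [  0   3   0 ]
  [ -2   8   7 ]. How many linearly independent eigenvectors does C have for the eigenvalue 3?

2

C − 3I = [[-2, 8, 4], [0, 0, 0], [-2, 8, 4]].
This matrix has rank 1, so its null space has dimension 3 − 1 = 2.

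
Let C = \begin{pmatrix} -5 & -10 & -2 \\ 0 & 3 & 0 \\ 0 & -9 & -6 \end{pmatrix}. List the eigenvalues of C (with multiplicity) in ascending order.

Characteristic polynomial: p(λ) = λ^3 + 8λ^2 - 3λ - 90 = (λ - 3)(λ + 5)(λ + 6).
Roots (with multiplicity): -6, -5, 3.

-6, -5, 3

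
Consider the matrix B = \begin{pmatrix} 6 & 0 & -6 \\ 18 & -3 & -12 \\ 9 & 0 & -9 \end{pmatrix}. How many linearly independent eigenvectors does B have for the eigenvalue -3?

B + 3I = [[9, 0, -6], [18, 0, -12], [9, 0, -6]].
This matrix has rank 1, so its null space has dimension 3 − 1 = 2.

2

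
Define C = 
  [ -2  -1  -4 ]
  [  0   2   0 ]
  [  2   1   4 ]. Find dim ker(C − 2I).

C − 2I = [[-4, -1, -4], [0, 0, 0], [2, 1, 2]].
This matrix has rank 2, so its null space has dimension 3 − 2 = 1.

1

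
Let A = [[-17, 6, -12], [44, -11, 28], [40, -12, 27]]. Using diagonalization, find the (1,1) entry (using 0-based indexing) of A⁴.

1249

Characteristic polynomial: s^3 + s^2 - 17s + 15 = (s - 3)(s - 1)(s + 5), so the eigenvalues are -5, 1, 3.
s=-5: eigenvector (1, -2, -2).
s=1: eigenvector (1, -1, -2).
s=3: eigenvector (0, 2, 1).
P = [[1, 1, 0], [-2, -1, 2], [-2, -2, 1]], D = diag(-5, 1, 3), P⁻¹ = [[3, -1, 2], [-2, 1, -2], [2, 0, 1]].
A⁴ = P·diag(625, 1, 81)·P⁻¹ = [[1873, -624, 1248], [-3424, 1249, -2336], [-3584, 1248, -2415]].
The requested entry is 1249.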